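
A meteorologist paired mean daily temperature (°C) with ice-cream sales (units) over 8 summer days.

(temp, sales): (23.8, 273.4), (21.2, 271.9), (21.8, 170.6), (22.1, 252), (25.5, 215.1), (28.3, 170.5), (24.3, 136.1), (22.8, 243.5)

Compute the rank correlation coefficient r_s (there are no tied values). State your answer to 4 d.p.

-0.5000

Rank temp: 5, 1, 2, 3, 7, 8, 6, 4
Rank sales: 8, 7, 3, 6, 4, 2, 1, 5
d = rank(temp) − rank(sales): -3, -6, -1, -3, 3, 6, 5, -1; Σd² = 126
ρ = 1 − 6Σd² / [n(n²−1)] = 1 − 6×126 / (8×63) = 1 − 756/504 ≈ -0.5000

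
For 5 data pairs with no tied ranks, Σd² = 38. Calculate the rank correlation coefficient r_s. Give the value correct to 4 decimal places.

ρ = 1 − 6Σd² / [n(n²−1)] = 1 − 6×38 / (5×24)
  = 1 − 228/120 = 1 − 1.90000 ≈ -0.9000

-0.9000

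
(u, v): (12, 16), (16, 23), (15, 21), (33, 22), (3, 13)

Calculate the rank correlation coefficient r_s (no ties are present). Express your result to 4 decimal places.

Rank u: 2, 4, 3, 5, 1
Rank v: 2, 5, 3, 4, 1
d = rank(u) − rank(v): 0, -1, 0, 1, 0; Σd² = 2
ρ = 1 − 6Σd² / [n(n²−1)] = 1 − 6×2 / (5×24) = 1 − 12/120 ≈ 0.9000

0.9000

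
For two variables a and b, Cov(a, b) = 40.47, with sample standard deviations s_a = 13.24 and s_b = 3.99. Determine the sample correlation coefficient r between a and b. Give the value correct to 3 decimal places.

r = Cov(a,b) / (s_a · s_b) = 40.47 / (13.24 × 3.99)
  = 40.47 / 52.8276 ≈ 0.766

0.766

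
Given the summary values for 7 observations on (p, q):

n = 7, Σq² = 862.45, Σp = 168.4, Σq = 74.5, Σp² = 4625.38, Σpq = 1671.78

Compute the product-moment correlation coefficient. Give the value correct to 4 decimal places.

r = (nΣpq − ΣpΣq) / √[(nΣp² − (Σp)²)(nΣq² − (Σq)²)]
Numerator: 7×1671.78 − 168.4×74.5 = -843.34
Denominator: √[(32377.66 − 28358.56)(6037.15 − 5550.25)] = √[4019.1 × 486.9] = 1398.8923
r = -843.34 / 1398.8923 ≈ -0.6029

-0.6029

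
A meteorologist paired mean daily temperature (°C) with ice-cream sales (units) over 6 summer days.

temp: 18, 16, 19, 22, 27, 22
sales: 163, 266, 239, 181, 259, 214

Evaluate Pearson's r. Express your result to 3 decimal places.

n = 6, Σx = 124, Σy = 1322, Σx² = 2638, Σy² = 300084, Σxy = 27414
nΣxy − ΣxΣy = 164484 − 163928 = 556
nΣx² − (Σx)² = 15828 − 15376 = 452; nΣy² − (Σy)² = 1800504 − 1747684 = 52820
r = 556 / √(452 × 52820) = 556 / 4886.1682 ≈ 0.114

0.114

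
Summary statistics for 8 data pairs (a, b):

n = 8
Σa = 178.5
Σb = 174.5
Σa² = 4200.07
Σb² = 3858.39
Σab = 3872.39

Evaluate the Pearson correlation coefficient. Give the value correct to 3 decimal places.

r = (nΣab − ΣaΣb) / √[(nΣa² − (Σa)²)(nΣb² − (Σb)²)]
Numerator: 8×3872.39 − 178.5×174.5 = -169.13
Denominator: √[(33600.56 − 31862.25)(30867.12 − 30450.25)] = √[1738.31 × 416.87] = 851.2633
r = -169.13 / 851.2633 ≈ -0.199

-0.199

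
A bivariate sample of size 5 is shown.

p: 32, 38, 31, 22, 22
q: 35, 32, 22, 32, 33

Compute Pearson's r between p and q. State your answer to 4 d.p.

n = 5, Σp = 145, Σq = 154, Σp² = 4397, Σq² = 4846, Σpq = 4448
nΣpq − ΣpΣq = 22240 − 22330 = -90
nΣp² − (Σp)² = 21985 − 21025 = 960; nΣq² − (Σq)² = 24230 − 23716 = 514
r = -90 / √(960 × 514) = -90 / 702.4528 ≈ -0.1281

-0.1281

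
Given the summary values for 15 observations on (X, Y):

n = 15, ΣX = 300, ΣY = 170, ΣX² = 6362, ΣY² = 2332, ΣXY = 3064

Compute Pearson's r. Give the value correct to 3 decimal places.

-0.877

r = (nΣXY − ΣXΣY) / √[(nΣX² − (ΣX)²)(nΣY² − (ΣY)²)]
Numerator: 15×3064 − 300×170 = -5040
Denominator: √[(95430 − 90000)(34980 − 28900)] = √[5430 × 6080] = 5745.8159
r = -5040 / 5745.8159 ≈ -0.877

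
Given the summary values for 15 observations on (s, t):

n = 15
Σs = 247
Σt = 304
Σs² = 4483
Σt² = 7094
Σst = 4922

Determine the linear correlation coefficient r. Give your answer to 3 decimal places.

-0.135

r = (nΣst − ΣsΣt) / √[(nΣs² − (Σs)²)(nΣt² − (Σt)²)]
Numerator: 15×4922 − 247×304 = -1258
Denominator: √[(67245 − 61009)(106410 − 92416)] = √[6236 × 13994] = 9341.6585
r = -1258 / 9341.6585 ≈ -0.135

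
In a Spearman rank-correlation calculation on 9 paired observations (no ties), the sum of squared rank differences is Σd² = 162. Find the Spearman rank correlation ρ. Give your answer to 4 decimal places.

-0.3500

ρ = 1 − 6Σd² / [n(n²−1)] = 1 − 6×162 / (9×80)
  = 1 − 972/720 = 1 − 1.35000 ≈ -0.3500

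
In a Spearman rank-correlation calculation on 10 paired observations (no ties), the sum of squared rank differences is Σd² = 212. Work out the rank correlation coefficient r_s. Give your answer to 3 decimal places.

ρ = 1 − 6Σd² / [n(n²−1)] = 1 − 6×212 / (10×99)
  = 1 − 1272/990 = 1 − 1.2848 ≈ -0.285

-0.285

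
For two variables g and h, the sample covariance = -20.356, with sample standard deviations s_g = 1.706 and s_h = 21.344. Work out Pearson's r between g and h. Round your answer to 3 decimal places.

r = Cov(g,h) / (s_g · s_h) = -20.356 / (1.706 × 21.344)
  = -20.356 / 36.4129 ≈ -0.559

-0.559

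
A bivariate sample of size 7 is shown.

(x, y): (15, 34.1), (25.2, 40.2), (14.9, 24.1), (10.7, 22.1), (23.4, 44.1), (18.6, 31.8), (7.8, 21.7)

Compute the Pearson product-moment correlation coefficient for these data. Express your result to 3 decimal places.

0.913

n = 7, Σx = 115.6, Σy = 218.1, Σx² = 2150.9, Σy² = 7275.01, Σxy = 3912.78
nΣxy − ΣxΣy = 27389.46 − 25212.36 = 2177.1
nΣx² − (Σx)² = 15056.3 − 13363.36 = 1692.94; nΣy² − (Σy)² = 50925.07 − 47567.61 = 3357.46
r = 2177.1 / √(1692.94 × 3357.46) = 2177.1 / 2384.1095 ≈ 0.913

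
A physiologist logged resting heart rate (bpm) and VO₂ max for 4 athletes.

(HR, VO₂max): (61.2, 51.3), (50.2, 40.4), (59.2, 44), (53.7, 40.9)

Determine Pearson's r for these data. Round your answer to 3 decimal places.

n = 4, Σx = 224.3, Σy = 176.6, Σx² = 12653.81, Σy² = 7872.66, Σxy = 9968.77
nΣxy − ΣxΣy = 39875.08 − 39611.38 = 263.7
nΣx² − (Σx)² = 50615.24 − 50310.49 = 304.75; nΣy² − (Σy)² = 31490.64 − 31187.56 = 303.08
r = 263.7 / √(304.75 × 303.08) = 263.7 / 303.9139 ≈ 0.868

0.868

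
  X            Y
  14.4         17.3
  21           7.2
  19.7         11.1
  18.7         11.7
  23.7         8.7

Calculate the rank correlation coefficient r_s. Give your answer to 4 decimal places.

-0.9000

Rank X: 1, 4, 3, 2, 5
Rank Y: 5, 1, 3, 4, 2
d = rank(X) − rank(Y): -4, 3, 0, -2, 3; Σd² = 38
ρ = 1 − 6Σd² / [n(n²−1)] = 1 − 6×38 / (5×24) = 1 − 228/120 ≈ -0.9000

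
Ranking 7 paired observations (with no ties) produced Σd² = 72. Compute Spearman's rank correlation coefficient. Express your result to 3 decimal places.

ρ = 1 − 6Σd² / [n(n²−1)] = 1 − 6×72 / (7×48)
  = 1 − 432/336 = 1 − 1.2857 ≈ -0.286

-0.286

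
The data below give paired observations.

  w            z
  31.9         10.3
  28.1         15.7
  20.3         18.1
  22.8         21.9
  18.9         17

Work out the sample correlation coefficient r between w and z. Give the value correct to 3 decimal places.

n = 5, Σw = 122, Σz = 83, Σw² = 3096.36, Σz² = 1448.8, Σwz = 1957.79
nΣwz − ΣwΣz = 9788.95 − 10126 = -337.05
nΣw² − (Σw)² = 15481.8 − 14884 = 597.8; nΣz² − (Σz)² = 7244 − 6889 = 355
r = -337.05 / √(597.8 × 355) = -337.05 / 460.6723 ≈ -0.732

-0.732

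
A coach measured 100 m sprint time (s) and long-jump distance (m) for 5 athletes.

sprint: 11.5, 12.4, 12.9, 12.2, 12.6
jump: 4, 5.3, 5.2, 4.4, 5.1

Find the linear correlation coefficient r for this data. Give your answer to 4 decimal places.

n = 5, Σx = 61.6, Σy = 24, Σx² = 760.02, Σy² = 116.5, Σxy = 296.74
nΣxy − ΣxΣy = 1483.7 − 1478.4 = 5.3
nΣx² − (Σx)² = 3800.1 − 3794.56 = 5.54; nΣy² − (Σy)² = 582.5 − 576 = 6.5
r = 5.3 / √(5.54 × 6.5) = 5.3 / 6.0008 ≈ 0.8832

0.8832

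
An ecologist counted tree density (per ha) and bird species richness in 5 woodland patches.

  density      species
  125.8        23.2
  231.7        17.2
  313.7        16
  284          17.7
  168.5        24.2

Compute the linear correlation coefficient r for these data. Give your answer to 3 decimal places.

n = 5, Σx = 1123.7, Σy = 98.3, Σx² = 276966.47, Σy² = 1989.01, Σxy = 21027.5
nΣxy − ΣxΣy = 105137.5 − 110459.71 = -5322.21
nΣx² − (Σx)² = 1384832.35 − 1262701.69 = 122130.66; nΣy² − (Σy)² = 9945.05 − 9662.89 = 282.16
r = -5322.21 / √(122130.66 × 282.16) = -5322.21 / 5870.2970 ≈ -0.907

-0.907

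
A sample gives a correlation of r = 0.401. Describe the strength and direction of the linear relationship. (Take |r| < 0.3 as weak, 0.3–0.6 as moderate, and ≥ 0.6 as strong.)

r = 0.401 > 0 so the relationship is positive.
|r| = 0.401, which falls in the moderate range.

moderate positive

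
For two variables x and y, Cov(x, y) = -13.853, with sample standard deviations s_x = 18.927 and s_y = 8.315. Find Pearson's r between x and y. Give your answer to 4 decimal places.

r = Cov(x,y) / (s_x · s_y) = -13.853 / (18.927 × 8.315)
  = -13.853 / 157.3780 ≈ -0.0880

-0.0880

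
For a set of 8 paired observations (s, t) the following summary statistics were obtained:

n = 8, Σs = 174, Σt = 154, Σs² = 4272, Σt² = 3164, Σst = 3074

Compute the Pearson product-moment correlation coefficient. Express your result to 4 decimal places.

-0.8834

r = (nΣst − ΣsΣt) / √[(nΣs² − (Σs)²)(nΣt² − (Σt)²)]
Numerator: 8×3074 − 174×154 = -2204
Denominator: √[(34176 − 30276)(25312 − 23716)] = √[3900 × 1596] = 2494.8747
r = -2204 / 2494.8747 ≈ -0.8834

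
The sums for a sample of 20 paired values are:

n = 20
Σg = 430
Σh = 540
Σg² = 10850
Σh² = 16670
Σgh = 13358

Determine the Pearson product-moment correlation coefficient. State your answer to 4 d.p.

r = (nΣgh − ΣgΣh) / √[(nΣg² − (Σg)²)(nΣh² − (Σh)²)]
Numerator: 20×13358 − 430×540 = 34960
Denominator: √[(217000 − 184900)(333400 − 291600)] = √[32100 × 41800] = 36630.3153
r = 34960 / 36630.3153 ≈ 0.9544

0.9544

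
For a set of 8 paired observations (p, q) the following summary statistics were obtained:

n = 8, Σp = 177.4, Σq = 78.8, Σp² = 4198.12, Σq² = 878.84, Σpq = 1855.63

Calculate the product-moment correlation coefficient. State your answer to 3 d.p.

r = (nΣpq − ΣpΣq) / √[(nΣp² − (Σp)²)(nΣq² − (Σq)²)]
Numerator: 8×1855.63 − 177.4×78.8 = 865.92
Denominator: √[(33584.96 − 31470.76)(7030.72 − 6209.44)] = √[2114.2 × 821.28] = 1317.7064
r = 865.92 / 1317.7064 ≈ 0.657

0.657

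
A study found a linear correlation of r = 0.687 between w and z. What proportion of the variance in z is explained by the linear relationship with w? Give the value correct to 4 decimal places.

0.4720

r² = (0.687)² = 0.4720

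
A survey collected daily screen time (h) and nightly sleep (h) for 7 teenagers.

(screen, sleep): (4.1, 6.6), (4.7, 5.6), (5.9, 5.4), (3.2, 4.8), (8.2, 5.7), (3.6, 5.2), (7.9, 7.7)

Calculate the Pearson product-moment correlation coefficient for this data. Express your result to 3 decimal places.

n = 7, Σx = 37.6, Σy = 41, Σx² = 226.56, Σy² = 245.94, Σxy = 226.89
nΣxy − ΣxΣy = 1588.23 − 1541.6 = 46.63
nΣx² − (Σx)² = 1585.92 − 1413.76 = 172.16; nΣy² − (Σy)² = 1721.58 − 1681 = 40.58
r = 46.63 / √(172.16 × 40.58) = 46.63 / 83.5838 ≈ 0.558

0.558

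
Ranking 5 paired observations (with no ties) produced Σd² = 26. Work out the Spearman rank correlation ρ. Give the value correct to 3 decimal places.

-0.300

ρ = 1 − 6Σd² / [n(n²−1)] = 1 − 6×26 / (5×24)
  = 1 − 156/120 = 1 − 1.3000 ≈ -0.300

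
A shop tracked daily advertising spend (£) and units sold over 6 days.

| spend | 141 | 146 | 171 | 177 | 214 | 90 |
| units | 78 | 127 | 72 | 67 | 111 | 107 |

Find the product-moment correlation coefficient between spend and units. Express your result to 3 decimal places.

n = 6, Σx = 939, Σy = 562, Σx² = 155663, Σy² = 55656, Σxy = 87095
nΣxy − ΣxΣy = 522570 − 527718 = -5148
nΣx² − (Σx)² = 933978 − 881721 = 52257; nΣy² − (Σy)² = 333936 − 315844 = 18092
r = -5148 / √(52257 × 18092) = -5148 / 30747.9047 ≈ -0.167

-0.167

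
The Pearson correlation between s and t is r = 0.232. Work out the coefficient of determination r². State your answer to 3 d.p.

0.054

r² = (0.232)² = 0.054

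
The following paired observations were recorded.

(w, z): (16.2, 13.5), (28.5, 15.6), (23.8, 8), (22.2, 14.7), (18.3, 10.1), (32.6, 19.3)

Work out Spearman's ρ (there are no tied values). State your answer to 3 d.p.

0.600

Rank w: 1, 5, 4, 3, 2, 6
Rank z: 3, 5, 1, 4, 2, 6
d = rank(w) − rank(z): -2, 0, 3, -1, 0, 0; Σd² = 14
ρ = 1 − 6Σd² / [n(n²−1)] = 1 − 6×14 / (6×35) = 1 − 84/210 ≈ 0.600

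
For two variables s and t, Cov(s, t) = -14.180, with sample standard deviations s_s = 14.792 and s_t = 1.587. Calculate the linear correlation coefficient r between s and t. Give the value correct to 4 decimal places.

r = Cov(s,t) / (s_s · s_t) = -14.180 / (14.792 × 1.587)
  = -14.180 / 23.4749 ≈ -0.6040

-0.6040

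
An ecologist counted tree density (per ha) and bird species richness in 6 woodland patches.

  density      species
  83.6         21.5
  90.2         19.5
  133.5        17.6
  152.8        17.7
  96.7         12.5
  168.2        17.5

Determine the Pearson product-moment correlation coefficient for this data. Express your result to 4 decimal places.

n = 6, Σx = 725, Σy = 106.3, Σx² = 93937.22, Σy² = 1928.05, Σxy = 12762.71
nΣxy − ΣxΣy = 76576.26 − 77067.5 = -491.24
nΣx² − (Σx)² = 563623.32 − 525625 = 37998.32; nΣy² − (Σy)² = 11568.3 − 11299.69 = 268.61
r = -491.24 / √(37998.32 × 268.61) = -491.24 / 3194.7971 ≈ -0.1538

-0.1538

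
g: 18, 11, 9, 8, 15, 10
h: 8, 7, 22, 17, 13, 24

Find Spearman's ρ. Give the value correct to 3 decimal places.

Rank g: 6, 4, 2, 1, 5, 3
Rank h: 2, 1, 5, 4, 3, 6
d = rank(g) − rank(h): 4, 3, -3, -3, 2, -3; Σd² = 56
ρ = 1 − 6Σd² / [n(n²−1)] = 1 − 6×56 / (6×35) = 1 − 336/210 ≈ -0.600

-0.600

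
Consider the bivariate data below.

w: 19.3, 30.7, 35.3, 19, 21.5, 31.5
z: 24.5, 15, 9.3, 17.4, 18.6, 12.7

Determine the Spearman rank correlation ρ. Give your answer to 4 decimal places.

Rank w: 2, 4, 6, 1, 3, 5
Rank z: 6, 3, 1, 4, 5, 2
d = rank(w) − rank(z): -4, 1, 5, -3, -2, 3; Σd² = 64
ρ = 1 − 6Σd² / [n(n²−1)] = 1 − 6×64 / (6×35) = 1 − 384/210 ≈ -0.8286

-0.8286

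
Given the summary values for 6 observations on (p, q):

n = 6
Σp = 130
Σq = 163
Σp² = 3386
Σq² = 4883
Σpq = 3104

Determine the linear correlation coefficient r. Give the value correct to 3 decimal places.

-0.840

r = (nΣpq − ΣpΣq) / √[(nΣp² − (Σp)²)(nΣq² − (Σq)²)]
Numerator: 6×3104 − 130×163 = -2566
Denominator: √[(20316 − 16900)(29298 − 26569)] = √[3416 × 2729] = 3053.2383
r = -2566 / 3053.2383 ≈ -0.840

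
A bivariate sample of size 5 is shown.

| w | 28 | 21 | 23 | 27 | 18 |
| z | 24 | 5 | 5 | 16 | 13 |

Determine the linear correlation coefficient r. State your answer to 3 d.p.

0.628

n = 5, Σw = 117, Σz = 63, Σw² = 2807, Σz² = 1051, Σwz = 1558
nΣwz − ΣwΣz = 7790 − 7371 = 419
nΣw² − (Σw)² = 14035 − 13689 = 346; nΣz² − (Σz)² = 5255 − 3969 = 1286
r = 419 / √(346 × 1286) = 419 / 667.0502 ≈ 0.628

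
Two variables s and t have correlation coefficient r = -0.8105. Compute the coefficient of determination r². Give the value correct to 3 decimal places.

r² = (-0.8105)² = 0.657

0.657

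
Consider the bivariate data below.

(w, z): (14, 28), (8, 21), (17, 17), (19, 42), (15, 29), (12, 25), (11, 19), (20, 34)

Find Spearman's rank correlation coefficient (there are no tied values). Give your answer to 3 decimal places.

Rank w: 4, 1, 6, 7, 5, 3, 2, 8
Rank z: 5, 3, 1, 8, 6, 4, 2, 7
d = rank(w) − rank(z): -1, -2, 5, -1, -1, -1, 0, 1; Σd² = 34
ρ = 1 − 6Σd² / [n(n²−1)] = 1 − 6×34 / (8×63) = 1 − 204/504 ≈ 0.595

0.595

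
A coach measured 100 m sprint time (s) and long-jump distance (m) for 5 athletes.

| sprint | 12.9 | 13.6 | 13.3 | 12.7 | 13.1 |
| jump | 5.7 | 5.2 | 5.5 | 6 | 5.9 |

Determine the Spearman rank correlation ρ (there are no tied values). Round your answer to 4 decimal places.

Rank sprint: 2, 5, 4, 1, 3
Rank jump: 3, 1, 2, 5, 4
d = rank(sprint) − rank(jump): -1, 4, 2, -4, -1; Σd² = 38
ρ = 1 − 6Σd² / [n(n²−1)] = 1 − 6×38 / (5×24) = 1 − 228/120 ≈ -0.9000

-0.9000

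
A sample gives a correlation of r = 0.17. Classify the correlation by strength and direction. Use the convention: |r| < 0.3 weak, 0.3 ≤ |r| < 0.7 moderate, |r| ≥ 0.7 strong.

r = 0.17 > 0 so the relationship is positive.
|r| = 0.17, which falls in the weak range.

weak positive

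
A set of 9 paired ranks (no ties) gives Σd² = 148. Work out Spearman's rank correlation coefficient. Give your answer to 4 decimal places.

-0.2333

ρ = 1 − 6Σd² / [n(n²−1)] = 1 − 6×148 / (9×80)
  = 1 − 888/720 = 1 − 1.23333 ≈ -0.2333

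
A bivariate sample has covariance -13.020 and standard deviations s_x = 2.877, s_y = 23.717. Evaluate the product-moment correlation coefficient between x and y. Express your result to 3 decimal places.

-0.191

r = Cov(x,y) / (s_x · s_y) = -13.020 / (2.877 × 23.717)
  = -13.020 / 68.2338 ≈ -0.191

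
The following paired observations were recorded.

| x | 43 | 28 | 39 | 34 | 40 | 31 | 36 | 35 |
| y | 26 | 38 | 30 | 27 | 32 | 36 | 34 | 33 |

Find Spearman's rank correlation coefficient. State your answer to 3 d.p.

Rank x: 8, 1, 6, 3, 7, 2, 5, 4
Rank y: 1, 8, 3, 2, 4, 7, 6, 5
d = rank(x) − rank(y): 7, -7, 3, 1, 3, -5, -1, -1; Σd² = 144
ρ = 1 − 6Σd² / [n(n²−1)] = 1 − 6×144 / (8×63) = 1 − 864/504 ≈ -0.714

-0.714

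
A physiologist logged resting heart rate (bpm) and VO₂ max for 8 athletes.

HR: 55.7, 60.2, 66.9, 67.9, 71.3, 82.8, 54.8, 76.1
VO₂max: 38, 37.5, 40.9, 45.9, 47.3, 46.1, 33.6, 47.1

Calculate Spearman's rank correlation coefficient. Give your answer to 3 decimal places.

Rank HR: 2, 3, 4, 5, 6, 8, 1, 7
Rank VO₂max: 3, 2, 4, 5, 8, 6, 1, 7
d = rank(HR) − rank(VO₂max): -1, 1, 0, 0, -2, 2, 0, 0; Σd² = 10
ρ = 1 − 6Σd² / [n(n²−1)] = 1 − 6×10 / (8×63) = 1 − 60/504 ≈ 0.881

0.881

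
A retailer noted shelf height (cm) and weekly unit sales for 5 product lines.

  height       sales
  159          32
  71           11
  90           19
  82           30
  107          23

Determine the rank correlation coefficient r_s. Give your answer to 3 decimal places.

0.700

Rank height: 5, 1, 3, 2, 4
Rank sales: 5, 1, 2, 4, 3
d = rank(height) − rank(sales): 0, 0, 1, -2, 1; Σd² = 6
ρ = 1 − 6Σd² / [n(n²−1)] = 1 − 6×6 / (5×24) = 1 − 36/120 ≈ 0.700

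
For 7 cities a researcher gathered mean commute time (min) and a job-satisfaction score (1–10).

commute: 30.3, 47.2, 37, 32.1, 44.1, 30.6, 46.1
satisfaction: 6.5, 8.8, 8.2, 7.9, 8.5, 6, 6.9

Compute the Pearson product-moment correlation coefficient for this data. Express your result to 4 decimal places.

0.5973

n = 7, Σx = 267.4, Σy = 52.8, Σx² = 10551.72, Σy² = 405.2, Σxy = 2045.84
nΣxy − ΣxΣy = 14320.88 − 14118.72 = 202.16
nΣx² − (Σx)² = 73862.04 − 71502.76 = 2359.28; nΣy² − (Σy)² = 2836.4 − 2787.84 = 48.56
r = 202.16 / √(2359.28 × 48.56) = 202.16 / 338.4769 ≈ 0.5973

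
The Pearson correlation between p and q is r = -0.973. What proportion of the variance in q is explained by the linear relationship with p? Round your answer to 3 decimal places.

0.947

r² = (-0.973)² = 0.947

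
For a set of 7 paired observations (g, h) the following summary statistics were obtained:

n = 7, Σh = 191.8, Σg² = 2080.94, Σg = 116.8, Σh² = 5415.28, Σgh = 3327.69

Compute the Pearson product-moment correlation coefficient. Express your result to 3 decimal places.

0.876

r = (nΣgh − ΣgΣh) / √[(nΣg² − (Σg)²)(nΣh² − (Σh)²)]
Numerator: 7×3327.69 − 116.8×191.8 = 891.59
Denominator: √[(14566.58 − 13642.24)(37906.96 − 36787.24)] = √[924.34 × 1119.72] = 1017.3505
r = 891.59 / 1017.3505 ≈ 0.876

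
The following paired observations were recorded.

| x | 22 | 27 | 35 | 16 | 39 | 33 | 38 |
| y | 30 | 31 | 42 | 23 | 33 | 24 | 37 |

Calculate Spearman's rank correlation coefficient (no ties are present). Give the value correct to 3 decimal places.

0.750

Rank x: 2, 3, 5, 1, 7, 4, 6
Rank y: 3, 4, 7, 1, 5, 2, 6
d = rank(x) − rank(y): -1, -1, -2, 0, 2, 2, 0; Σd² = 14
ρ = 1 − 6Σd² / [n(n²−1)] = 1 − 6×14 / (7×48) = 1 − 84/336 ≈ 0.750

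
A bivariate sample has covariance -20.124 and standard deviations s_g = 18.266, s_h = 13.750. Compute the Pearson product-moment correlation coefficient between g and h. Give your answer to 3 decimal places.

-0.080

r = Cov(g,h) / (s_g · s_h) = -20.124 / (18.266 × 13.750)
  = -20.124 / 251.1575 ≈ -0.080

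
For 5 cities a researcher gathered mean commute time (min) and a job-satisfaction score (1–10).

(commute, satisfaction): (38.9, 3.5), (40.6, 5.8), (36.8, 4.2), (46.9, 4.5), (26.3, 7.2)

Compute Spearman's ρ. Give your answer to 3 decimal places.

Rank commute: 3, 4, 2, 5, 1
Rank satisfaction: 1, 4, 2, 3, 5
d = rank(commute) − rank(satisfaction): 2, 0, 0, 2, -4; Σd² = 24
ρ = 1 − 6Σd² / [n(n²−1)] = 1 − 6×24 / (5×24) = 1 − 144/120 ≈ -0.200

-0.200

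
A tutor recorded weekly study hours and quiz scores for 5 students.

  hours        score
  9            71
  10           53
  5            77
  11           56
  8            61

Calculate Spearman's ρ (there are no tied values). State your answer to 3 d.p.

Rank hours: 3, 4, 1, 5, 2
Rank score: 4, 1, 5, 2, 3
d = rank(hours) − rank(score): -1, 3, -4, 3, -1; Σd² = 36
ρ = 1 − 6Σd² / [n(n²−1)] = 1 − 6×36 / (5×24) = 1 − 216/120 ≈ -0.800

-0.800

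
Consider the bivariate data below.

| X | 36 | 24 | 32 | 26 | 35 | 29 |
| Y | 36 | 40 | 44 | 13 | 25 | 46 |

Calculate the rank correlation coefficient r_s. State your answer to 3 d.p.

-0.086

Rank X: 6, 1, 4, 2, 5, 3
Rank Y: 3, 4, 5, 1, 2, 6
d = rank(X) − rank(Y): 3, -3, -1, 1, 3, -3; Σd² = 38
ρ = 1 − 6Σd² / [n(n²−1)] = 1 − 6×38 / (6×35) = 1 − 228/210 ≈ -0.086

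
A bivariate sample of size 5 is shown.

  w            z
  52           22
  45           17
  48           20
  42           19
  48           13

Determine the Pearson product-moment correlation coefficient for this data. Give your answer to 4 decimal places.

n = 5, Σw = 235, Σz = 91, Σw² = 11101, Σz² = 1703, Σwz = 4291
nΣwz − ΣwΣz = 21455 − 21385 = 70
nΣw² − (Σw)² = 55505 − 55225 = 280; nΣz² − (Σz)² = 8515 − 8281 = 234
r = 70 / √(280 × 234) = 70 / 255.9687 ≈ 0.2735

0.2735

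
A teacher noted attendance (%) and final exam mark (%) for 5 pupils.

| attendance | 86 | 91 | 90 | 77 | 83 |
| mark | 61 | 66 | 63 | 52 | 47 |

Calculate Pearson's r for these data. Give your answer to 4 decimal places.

0.8069

n = 5, Σx = 427, Σy = 289, Σx² = 36595, Σy² = 16959, Σxy = 24827
nΣxy − ΣxΣy = 124135 − 123403 = 732
nΣx² − (Σx)² = 182975 − 182329 = 646; nΣy² − (Σy)² = 84795 − 83521 = 1274
r = 732 / √(646 × 1274) = 732 / 907.1957 ≈ 0.8069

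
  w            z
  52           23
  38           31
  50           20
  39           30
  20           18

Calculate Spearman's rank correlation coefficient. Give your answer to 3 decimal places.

0.100

Rank w: 5, 2, 4, 3, 1
Rank z: 3, 5, 2, 4, 1
d = rank(w) − rank(z): 2, -3, 2, -1, 0; Σd² = 18
ρ = 1 − 6Σd² / [n(n²−1)] = 1 − 6×18 / (5×24) = 1 − 108/120 ≈ 0.100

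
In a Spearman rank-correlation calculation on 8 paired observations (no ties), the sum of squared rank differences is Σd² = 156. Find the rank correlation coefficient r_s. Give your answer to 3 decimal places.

ρ = 1 − 6Σd² / [n(n²−1)] = 1 − 6×156 / (8×63)
  = 1 − 936/504 = 1 − 1.8571 ≈ -0.857

-0.857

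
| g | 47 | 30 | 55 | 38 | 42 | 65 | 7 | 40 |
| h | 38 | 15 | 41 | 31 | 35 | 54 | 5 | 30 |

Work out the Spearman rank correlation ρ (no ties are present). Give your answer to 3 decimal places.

0.976

Rank g: 6, 2, 7, 3, 5, 8, 1, 4
Rank h: 6, 2, 7, 4, 5, 8, 1, 3
d = rank(g) − rank(h): 0, 0, 0, -1, 0, 0, 0, 1; Σd² = 2
ρ = 1 − 6Σd² / [n(n²−1)] = 1 − 6×2 / (8×63) = 1 − 12/504 ≈ 0.976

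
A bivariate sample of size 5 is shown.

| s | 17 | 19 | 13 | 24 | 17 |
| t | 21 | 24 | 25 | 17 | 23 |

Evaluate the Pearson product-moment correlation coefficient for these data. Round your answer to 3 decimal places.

-0.850

n = 5, Σs = 90, Σt = 110, Σs² = 1684, Σt² = 2460, Σst = 1937
nΣst − ΣsΣt = 9685 − 9900 = -215
nΣs² − (Σs)² = 8420 − 8100 = 320; nΣt² − (Σt)² = 12300 − 12100 = 200
r = -215 / √(320 × 200) = -215 / 252.9822 ≈ -0.850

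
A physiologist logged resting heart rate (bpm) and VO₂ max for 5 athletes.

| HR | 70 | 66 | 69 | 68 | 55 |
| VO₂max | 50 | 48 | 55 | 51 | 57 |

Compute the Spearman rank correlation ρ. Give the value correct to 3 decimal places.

Rank HR: 5, 2, 4, 3, 1
Rank VO₂max: 2, 1, 4, 3, 5
d = rank(HR) − rank(VO₂max): 3, 1, 0, 0, -4; Σd² = 26
ρ = 1 − 6Σd² / [n(n²−1)] = 1 − 6×26 / (5×24) = 1 − 156/120 ≈ -0.300

-0.300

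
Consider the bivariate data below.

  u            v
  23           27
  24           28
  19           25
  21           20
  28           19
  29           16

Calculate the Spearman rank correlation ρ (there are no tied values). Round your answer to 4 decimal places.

Rank u: 3, 4, 1, 2, 5, 6
Rank v: 5, 6, 4, 3, 2, 1
d = rank(u) − rank(v): -2, -2, -3, -1, 3, 5; Σd² = 52
ρ = 1 − 6Σd² / [n(n²−1)] = 1 − 6×52 / (6×35) = 1 − 312/210 ≈ -0.4857

-0.4857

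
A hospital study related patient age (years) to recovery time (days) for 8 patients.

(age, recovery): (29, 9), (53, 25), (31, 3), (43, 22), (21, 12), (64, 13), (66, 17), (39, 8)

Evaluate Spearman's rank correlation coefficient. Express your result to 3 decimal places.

Rank age: 2, 6, 3, 5, 1, 7, 8, 4
Rank recovery: 3, 8, 1, 7, 4, 5, 6, 2
d = rank(age) − rank(recovery): -1, -2, 2, -2, -3, 2, 2, 2; Σd² = 34
ρ = 1 − 6Σd² / [n(n²−1)] = 1 − 6×34 / (8×63) = 1 − 204/504 ≈ 0.595

0.595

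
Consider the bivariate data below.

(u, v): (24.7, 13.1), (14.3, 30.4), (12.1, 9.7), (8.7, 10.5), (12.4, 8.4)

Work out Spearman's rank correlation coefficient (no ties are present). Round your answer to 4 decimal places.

Rank u: 5, 4, 2, 1, 3
Rank v: 4, 5, 2, 3, 1
d = rank(u) − rank(v): 1, -1, 0, -2, 2; Σd² = 10
ρ = 1 − 6Σd² / [n(n²−1)] = 1 − 6×10 / (5×24) = 1 − 60/120 ≈ 0.5000

0.5000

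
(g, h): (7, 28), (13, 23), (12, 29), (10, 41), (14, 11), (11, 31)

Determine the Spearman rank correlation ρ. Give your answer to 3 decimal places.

-0.657

Rank g: 1, 5, 4, 2, 6, 3
Rank h: 3, 2, 4, 6, 1, 5
d = rank(g) − rank(h): -2, 3, 0, -4, 5, -2; Σd² = 58
ρ = 1 − 6Σd² / [n(n²−1)] = 1 − 6×58 / (6×35) = 1 − 348/210 ≈ -0.657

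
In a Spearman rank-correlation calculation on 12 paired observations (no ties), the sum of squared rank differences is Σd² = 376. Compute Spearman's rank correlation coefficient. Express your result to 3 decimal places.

ρ = 1 − 6Σd² / [n(n²−1)] = 1 − 6×376 / (12×143)
  = 1 − 2256/1716 = 1 − 1.3147 ≈ -0.315

-0.315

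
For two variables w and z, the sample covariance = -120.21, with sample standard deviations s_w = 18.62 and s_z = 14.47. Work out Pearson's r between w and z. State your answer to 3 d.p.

r = Cov(w,z) / (s_w · s_z) = -120.21 / (18.62 × 14.47)
  = -120.21 / 269.4314 ≈ -0.446

-0.446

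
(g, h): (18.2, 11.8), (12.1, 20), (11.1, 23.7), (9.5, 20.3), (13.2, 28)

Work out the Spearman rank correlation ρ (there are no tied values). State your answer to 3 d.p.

-0.300

Rank g: 5, 3, 2, 1, 4
Rank h: 1, 2, 4, 3, 5
d = rank(g) − rank(h): 4, 1, -2, -2, -1; Σd² = 26
ρ = 1 − 6Σd² / [n(n²−1)] = 1 − 6×26 / (5×24) = 1 − 156/120 ≈ -0.300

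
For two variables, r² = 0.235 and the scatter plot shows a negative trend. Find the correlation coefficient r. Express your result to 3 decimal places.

-0.485

|r| = √0.235 = 0.485
The association is negative, so r = −0.485.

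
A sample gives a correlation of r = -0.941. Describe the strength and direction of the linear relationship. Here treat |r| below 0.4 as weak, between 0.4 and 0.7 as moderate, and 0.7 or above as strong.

strong negative

r = -0.941 < 0 so the relationship is negative.
|r| = 0.941, which falls in the strong range.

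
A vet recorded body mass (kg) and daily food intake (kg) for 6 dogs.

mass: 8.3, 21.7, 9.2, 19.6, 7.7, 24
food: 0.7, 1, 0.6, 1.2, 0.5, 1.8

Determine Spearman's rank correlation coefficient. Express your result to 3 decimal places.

Rank mass: 2, 5, 3, 4, 1, 6
Rank food: 3, 4, 2, 5, 1, 6
d = rank(mass) − rank(food): -1, 1, 1, -1, 0, 0; Σd² = 4
ρ = 1 − 6Σd² / [n(n²−1)] = 1 − 6×4 / (6×35) = 1 − 24/210 ≈ 0.886

0.886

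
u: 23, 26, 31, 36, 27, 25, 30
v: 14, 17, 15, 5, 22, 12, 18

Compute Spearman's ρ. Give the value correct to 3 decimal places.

Rank u: 1, 3, 6, 7, 4, 2, 5
Rank v: 3, 5, 4, 1, 7, 2, 6
d = rank(u) − rank(v): -2, -2, 2, 6, -3, 0, -1; Σd² = 58
ρ = 1 − 6Σd² / [n(n²−1)] = 1 − 6×58 / (7×48) = 1 − 348/336 ≈ -0.036

-0.036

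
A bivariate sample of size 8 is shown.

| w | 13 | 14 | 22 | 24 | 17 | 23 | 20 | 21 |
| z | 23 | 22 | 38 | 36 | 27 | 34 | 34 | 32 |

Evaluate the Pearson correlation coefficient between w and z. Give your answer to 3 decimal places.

n = 8, Σw = 154, Σz = 246, Σw² = 3084, Σz² = 7818, Σwz = 4900
nΣwz − ΣwΣz = 39200 − 37884 = 1316
nΣw² − (Σw)² = 24672 − 23716 = 956; nΣz² − (Σz)² = 62544 − 60516 = 2028
r = 1316 / √(956 × 2028) = 1316 / 1392.3965 ≈ 0.945

0.945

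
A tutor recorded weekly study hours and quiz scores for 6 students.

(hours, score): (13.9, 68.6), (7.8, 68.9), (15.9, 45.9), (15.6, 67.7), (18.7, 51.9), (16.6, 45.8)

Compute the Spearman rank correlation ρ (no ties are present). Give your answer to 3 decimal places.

-0.829

Rank hours: 2, 1, 4, 3, 6, 5
Rank score: 5, 6, 2, 4, 3, 1
d = rank(hours) − rank(score): -3, -5, 2, -1, 3, 4; Σd² = 64
ρ = 1 − 6Σd² / [n(n²−1)] = 1 − 6×64 / (6×35) = 1 − 384/210 ≈ -0.829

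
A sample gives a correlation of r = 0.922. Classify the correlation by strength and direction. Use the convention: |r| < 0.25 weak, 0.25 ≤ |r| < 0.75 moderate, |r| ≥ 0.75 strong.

r = 0.922 > 0 so the relationship is positive.
|r| = 0.922, which falls in the strong range.

strong positive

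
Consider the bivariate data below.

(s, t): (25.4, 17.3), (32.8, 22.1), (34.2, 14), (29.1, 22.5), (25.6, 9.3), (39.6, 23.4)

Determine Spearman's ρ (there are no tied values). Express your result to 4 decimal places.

Rank s: 1, 4, 5, 3, 2, 6
Rank t: 3, 4, 2, 5, 1, 6
d = rank(s) − rank(t): -2, 0, 3, -2, 1, 0; Σd² = 18
ρ = 1 − 6Σd² / [n(n²−1)] = 1 − 6×18 / (6×35) = 1 − 108/210 ≈ 0.4857

0.4857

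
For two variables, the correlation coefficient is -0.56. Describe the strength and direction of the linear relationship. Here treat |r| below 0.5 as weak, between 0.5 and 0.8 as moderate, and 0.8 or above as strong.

r = -0.56 < 0 so the relationship is negative.
|r| = 0.56, which falls in the moderate range.

moderate negative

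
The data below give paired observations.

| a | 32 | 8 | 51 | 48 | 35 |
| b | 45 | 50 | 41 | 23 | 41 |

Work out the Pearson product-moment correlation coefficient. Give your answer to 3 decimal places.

n = 5, Σa = 174, Σb = 200, Σa² = 7218, Σb² = 8416, Σab = 6470
nΣab − ΣaΣb = 32350 − 34800 = -2450
nΣa² − (Σa)² = 36090 − 30276 = 5814; nΣb² − (Σb)² = 42080 − 40000 = 2080
r = -2450 / √(5814 × 2080) = -2450 / 3477.5164 ≈ -0.705

-0.705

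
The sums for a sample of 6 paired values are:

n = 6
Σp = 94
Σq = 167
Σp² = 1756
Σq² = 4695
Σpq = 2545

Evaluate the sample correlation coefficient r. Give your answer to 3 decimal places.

r = (nΣpq − ΣpΣq) / √[(nΣp² − (Σp)²)(nΣq² − (Σq)²)]
Numerator: 6×2545 − 94×167 = -428
Denominator: √[(10536 − 8836)(28170 − 27889)] = √[1700 × 281] = 691.1584
r = -428 / 691.1584 ≈ -0.619

-0.619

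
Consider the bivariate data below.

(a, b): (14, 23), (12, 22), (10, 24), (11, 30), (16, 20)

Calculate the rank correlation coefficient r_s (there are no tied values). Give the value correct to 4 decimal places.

-0.8000

Rank a: 4, 3, 1, 2, 5
Rank b: 3, 2, 4, 5, 1
d = rank(a) − rank(b): 1, 1, -3, -3, 4; Σd² = 36
ρ = 1 − 6Σd² / [n(n²−1)] = 1 − 6×36 / (5×24) = 1 − 216/120 ≈ -0.8000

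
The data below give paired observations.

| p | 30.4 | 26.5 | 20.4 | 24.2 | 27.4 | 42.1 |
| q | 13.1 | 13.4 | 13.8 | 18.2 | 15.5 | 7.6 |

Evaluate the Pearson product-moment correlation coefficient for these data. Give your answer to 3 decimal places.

-0.811

n = 6, Σp = 171, Σq = 81.6, Σp² = 5151.38, Σq² = 1170.86, Σpq = 2219.96
nΣpq − ΣpΣq = 13319.76 − 13953.6 = -633.84
nΣp² − (Σp)² = 30908.28 − 29241 = 1667.28; nΣq² − (Σq)² = 7025.16 − 6658.56 = 366.6
r = -633.84 / √(1667.28 × 366.6) = -633.84 / 781.8087 ≈ -0.811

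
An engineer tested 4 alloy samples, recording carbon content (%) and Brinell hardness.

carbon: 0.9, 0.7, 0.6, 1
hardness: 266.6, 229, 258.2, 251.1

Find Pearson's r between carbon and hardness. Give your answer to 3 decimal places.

n = 4, Σx = 3.2, Σy = 1004.9, Σx² = 2.66, Σy² = 253235.01, Σxy = 806.26
nΣxy − ΣxΣy = 3225.04 − 3215.68 = 9.36
nΣx² − (Σx)² = 10.64 − 10.24 = 0.4; nΣy² − (Σy)² = 1012940.04 − 1009824.01 = 3116.03
r = 9.36 / √(0.4 × 3116.03) = 9.36 / 35.3046 ≈ 0.265

0.265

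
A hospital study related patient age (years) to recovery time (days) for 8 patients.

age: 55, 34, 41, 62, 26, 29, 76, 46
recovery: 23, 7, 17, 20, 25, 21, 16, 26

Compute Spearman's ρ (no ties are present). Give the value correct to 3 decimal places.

Rank age: 6, 3, 4, 7, 1, 2, 8, 5
Rank recovery: 6, 1, 3, 4, 7, 5, 2, 8
d = rank(age) − rank(recovery): 0, 2, 1, 3, -6, -3, 6, -3; Σd² = 104
ρ = 1 − 6Σd² / [n(n²−1)] = 1 − 6×104 / (8×63) = 1 − 624/504 ≈ -0.238

-0.238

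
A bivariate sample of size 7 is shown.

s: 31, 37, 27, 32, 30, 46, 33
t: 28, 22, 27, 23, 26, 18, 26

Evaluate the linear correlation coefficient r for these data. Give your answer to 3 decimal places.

-0.908

n = 7, Σs = 236, Σt = 170, Σs² = 8188, Σt² = 4202, Σst = 5613
nΣst − ΣsΣt = 39291 − 40120 = -829
nΣs² − (Σs)² = 57316 − 55696 = 1620; nΣt² − (Σt)² = 29414 − 28900 = 514
r = -829 / √(1620 × 514) = -829 / 912.5130 ≈ -0.908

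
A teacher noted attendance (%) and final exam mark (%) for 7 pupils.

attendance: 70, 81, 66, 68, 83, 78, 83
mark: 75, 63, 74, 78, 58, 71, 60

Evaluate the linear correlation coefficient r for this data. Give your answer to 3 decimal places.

n = 7, Σx = 529, Σy = 479, Σx² = 40303, Σy² = 33159, Σxy = 35873
nΣxy − ΣxΣy = 251111 − 253391 = -2280
nΣx² − (Σx)² = 282121 − 279841 = 2280; nΣy² − (Σy)² = 232113 − 229441 = 2672
r = -2280 / √(2280 × 2672) = -2280 / 2468.2301 ≈ -0.924

-0.924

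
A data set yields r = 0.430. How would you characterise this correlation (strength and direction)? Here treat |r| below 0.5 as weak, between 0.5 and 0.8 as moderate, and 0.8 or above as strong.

weak positive

r = 0.430 > 0 so the relationship is positive.
|r| = 0.430, which falls in the weak range.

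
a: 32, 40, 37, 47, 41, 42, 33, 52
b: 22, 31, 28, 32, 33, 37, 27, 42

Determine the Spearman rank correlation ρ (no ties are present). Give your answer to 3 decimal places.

Rank a: 1, 4, 3, 7, 5, 6, 2, 8
Rank b: 1, 4, 3, 5, 6, 7, 2, 8
d = rank(a) − rank(b): 0, 0, 0, 2, -1, -1, 0, 0; Σd² = 6
ρ = 1 − 6Σd² / [n(n²−1)] = 1 − 6×6 / (8×63) = 1 − 36/504 ≈ 0.929

0.929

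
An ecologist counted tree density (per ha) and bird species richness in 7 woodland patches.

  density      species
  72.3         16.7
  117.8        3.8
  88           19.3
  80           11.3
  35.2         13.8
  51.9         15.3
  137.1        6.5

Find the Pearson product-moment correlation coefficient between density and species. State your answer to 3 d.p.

n = 7, Σx = 582.3, Σy = 86.7, Σx² = 55977.19, Σy² = 1260.29, Σxy = 6428.43
nΣxy − ΣxΣy = 44999.01 − 50485.41 = -5486.4
nΣx² − (Σx)² = 391840.33 − 339073.29 = 52767.04; nΣy² − (Σy)² = 8822.03 − 7516.89 = 1305.14
r = -5486.4 / √(52767.04 × 1305.14) = -5486.4 / 8298.6972 ≈ -0.661

-0.661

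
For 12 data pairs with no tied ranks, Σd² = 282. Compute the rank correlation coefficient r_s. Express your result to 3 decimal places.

0.014

ρ = 1 − 6Σd² / [n(n²−1)] = 1 − 6×282 / (12×143)
  = 1 − 1692/1716 = 1 − 0.9860 ≈ 0.014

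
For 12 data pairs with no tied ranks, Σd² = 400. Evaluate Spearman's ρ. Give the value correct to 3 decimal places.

-0.399

ρ = 1 − 6Σd² / [n(n²−1)] = 1 − 6×400 / (12×143)
  = 1 − 2400/1716 = 1 − 1.3986 ≈ -0.399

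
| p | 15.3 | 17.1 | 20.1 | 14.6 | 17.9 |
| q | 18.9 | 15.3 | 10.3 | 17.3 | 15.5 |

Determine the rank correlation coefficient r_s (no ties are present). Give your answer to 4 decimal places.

-0.8000

Rank p: 2, 3, 5, 1, 4
Rank q: 5, 2, 1, 4, 3
d = rank(p) − rank(q): -3, 1, 4, -3, 1; Σd² = 36
ρ = 1 − 6Σd² / [n(n²−1)] = 1 − 6×36 / (5×24) = 1 − 216/120 ≈ -0.8000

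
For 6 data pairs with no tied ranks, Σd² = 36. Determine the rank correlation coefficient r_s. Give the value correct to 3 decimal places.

-0.029

ρ = 1 − 6Σd² / [n(n²−1)] = 1 − 6×36 / (6×35)
  = 1 − 216/210 = 1 − 1.0286 ≈ -0.029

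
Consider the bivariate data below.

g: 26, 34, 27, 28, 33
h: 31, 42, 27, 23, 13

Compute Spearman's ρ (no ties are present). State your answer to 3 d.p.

0.000

Rank g: 1, 5, 2, 3, 4
Rank h: 4, 5, 3, 2, 1
d = rank(g) − rank(h): -3, 0, -1, 1, 3; Σd² = 20
ρ = 1 − 6Σd² / [n(n²−1)] = 1 − 6×20 / (5×24) = 1 − 120/120 ≈ 0.000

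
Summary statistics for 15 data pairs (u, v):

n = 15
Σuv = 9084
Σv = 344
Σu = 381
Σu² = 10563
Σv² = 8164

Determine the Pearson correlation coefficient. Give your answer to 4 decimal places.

0.7020

r = (nΣuv − ΣuΣv) / √[(nΣu² − (Σu)²)(nΣv² − (Σv)²)]
Numerator: 15×9084 − 381×344 = 5196
Denominator: √[(158445 − 145161)(122460 − 118336)] = √[13284 × 4124] = 7401.5685
r = 5196 / 7401.5685 ≈ 0.7020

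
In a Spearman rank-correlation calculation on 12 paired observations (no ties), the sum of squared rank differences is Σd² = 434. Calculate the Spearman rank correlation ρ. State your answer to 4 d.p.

ρ = 1 − 6Σd² / [n(n²−1)] = 1 − 6×434 / (12×143)
  = 1 − 2604/1716 = 1 − 1.51748 ≈ -0.5175

-0.5175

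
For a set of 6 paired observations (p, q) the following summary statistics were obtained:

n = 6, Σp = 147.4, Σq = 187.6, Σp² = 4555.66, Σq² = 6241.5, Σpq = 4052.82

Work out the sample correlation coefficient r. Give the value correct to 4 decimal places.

r = (nΣpq − ΣpΣq) / √[(nΣp² − (Σp)²)(nΣq² − (Σq)²)]
Numerator: 6×4052.82 − 147.4×187.6 = -3335.32
Denominator: √[(27333.96 − 21726.76)(37449 − 35193.76)] = √[5607.2 × 2255.24] = 3556.0627
r = -3335.32 / 3556.0627 ≈ -0.9379

-0.9379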